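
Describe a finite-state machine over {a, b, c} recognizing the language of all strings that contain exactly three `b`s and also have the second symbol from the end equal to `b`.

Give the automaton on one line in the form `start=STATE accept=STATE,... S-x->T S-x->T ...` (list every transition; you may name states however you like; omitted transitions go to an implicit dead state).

start=q0 accept=q4,q6 q0-a->q0 q0-b->q1 q0-c->q0 q1-a->q1 q1-b->q2 q1-c->q1 q2-a->q3 q2-b->q4 q2-c->q3 q3-a->q3 q3-b->q5 q3-c->q3 q4-a->q6 q4-b->q7 q4-c->q6 q5-a->q6 q5-b->q7 q5-c->q6 q6-a->q7 q6-b->q7 q6-c->q7 q7-a->q7 q7-b->q7 q7-c->q7

Run two small machines in parallel and take their product. The first has 5 states tracking the count of `b`s, saturating at 4; the second has 13 states tracking the last 2 symbols read. A product state is a pair (one from each), accepting exactly when both do. After merging equivalent states the machine shrinks.
With 8 states:
        a   b   c  
>  q0   q0  q1  q0 
   q1   q1  q2  q1 
   q2   q3  q4  q3 
   q3   q3  q5  q3 
 * q4   q6  q7  q6 
   q5   q6  q7  q6 
 * q6   q7  q7  q7 
   q7   q7  q7  q7 
(> = start, * = accepting)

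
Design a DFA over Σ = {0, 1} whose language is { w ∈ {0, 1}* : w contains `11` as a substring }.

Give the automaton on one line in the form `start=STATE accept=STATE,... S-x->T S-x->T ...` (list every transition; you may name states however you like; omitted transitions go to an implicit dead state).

start=s0 accept=s2 s0-0->s0 s0-1->s1 s1-0->s0 s1-1->s2 s2-0->s2 s2-1->s2

States s0..s1 record the length of the longest prefix of `11` that matches the current input suffix. Reaching s2 means `11` has been seen, and we stay there forever. Accept from s2.
A 3-state machine:
        0   1  
>  s0   s0  s1 
   s1   s0  s2 
 * s2   s2  s2 
(> = start, * = accepting)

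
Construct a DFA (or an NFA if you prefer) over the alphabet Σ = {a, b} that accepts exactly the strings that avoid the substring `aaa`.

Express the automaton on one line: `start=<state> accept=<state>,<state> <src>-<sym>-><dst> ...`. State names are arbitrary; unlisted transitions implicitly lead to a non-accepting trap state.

This is the complement of 'contains `aaa`'. Use the same substring-matching states — q0 through q3 holding how much of `aaa` has just been matched — but flip the accepting set: everything except the trap q3 accepts.
        a   b  
>* q0   q1  q0 
 * q1   q2  q0 
 * q2   q3  q0 
   q3   q3  q3 
(> = start, * = accepting)

start=q0 accept=q0,q1,q2 q0-a->q1 q0-b->q0 q1-a->q2 q1-b->q0 q2-a->q3 q2-b->q0 q3-a->q3 q3-b->q3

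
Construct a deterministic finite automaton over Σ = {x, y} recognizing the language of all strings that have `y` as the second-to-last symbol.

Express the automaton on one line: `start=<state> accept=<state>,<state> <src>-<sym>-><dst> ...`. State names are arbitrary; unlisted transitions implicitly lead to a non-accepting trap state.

A DFA must remember the last 2 symbols (since which symbol is second-to-last isn't known until the input ends). Use one state per possible window of the last ≤2 symbols; accept from those whose window starts with `y`.
A 7-state machine:
        x   y  
>  S0   S1  S2 
   S1   S3  S4 
   S2   S5  S6 
   S3   S3  S4 
   S4   S5  S6 
 * S5   S3  S4 
 * S6   S5  S6 
(> = start, * = accepting)

start=S0 accept=S5,S6 S0-x->S1 S0-y->S2 S1-x->S3 S1-y->S4 S2-x->S5 S2-y->S6 S3-x->S3 S3-y->S4 S4-x->S5 S4-y->S6 S5-x->S3 S5-y->S4 S6-x->S5 S6-y->S6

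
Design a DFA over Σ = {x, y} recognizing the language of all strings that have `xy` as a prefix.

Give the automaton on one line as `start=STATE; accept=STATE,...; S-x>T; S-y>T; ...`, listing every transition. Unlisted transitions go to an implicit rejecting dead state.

Check the first 2 symbols one by one: s0 through s1 record how many have matched `xy` so far; any wrong symbol goes to the dead state s3. After all 2 match we enter the accepting sink s2.
4 states suffice.
        x   y  
>  s0   s1  s3 
   s1   s3  s2 
 * s2   s2  s2 
   s3   s3  s3 
(> = start, * = accepting)

start=s0; accept=s2; s0-x>s1; s0-y>s3; s1-x>s3; s1-y>s2; s2-x>s2; s2-y>s2; s3-x>s3; s3-y>s3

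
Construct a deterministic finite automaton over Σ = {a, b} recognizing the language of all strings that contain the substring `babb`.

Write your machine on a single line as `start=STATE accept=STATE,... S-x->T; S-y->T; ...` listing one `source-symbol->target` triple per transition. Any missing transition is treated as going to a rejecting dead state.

States S0..S3 record the length of the longest prefix of `babb` that matches the current input suffix. Reaching S4 means `babb` has been seen, and we stay there forever. Accept from S4.
With 5 states:
        a   b  
>  S0   S0  S1 
   S1   S2  S1 
   S2   S0  S3 
   S3   S2  S4 
 * S4   S4  S4 
(> = start, * = accepting)

start=S0; accept=S4; S0-a->S0; S0-b->S1; S1-a->S2; S1-b->S1; S2-a->S0; S2-b->S3; S3-a->S2; S3-b->S4; S4-a->S4; S4-b->S4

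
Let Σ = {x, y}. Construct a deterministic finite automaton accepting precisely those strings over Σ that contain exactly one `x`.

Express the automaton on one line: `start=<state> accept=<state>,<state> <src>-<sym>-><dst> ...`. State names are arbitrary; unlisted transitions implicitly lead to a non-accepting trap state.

start=s0 accept=s1 s0-x->s1 s0-y->s0 s1-x->s2 s1-y->s1 s2-x->s2 s2-y->s2

Count `x`s, saturating at 2: state s0 means no `x` yet, s1 means one `x` seen, s2 means more than one. Each `x` increments (capped at s2); other symbols loop. Accept from {s1}.
A 3-state machine:
        x   y  
>  s0   s1  s0 
 * s1   s2  s1 
   s2   s2  s2 
(> = start, * = accepting)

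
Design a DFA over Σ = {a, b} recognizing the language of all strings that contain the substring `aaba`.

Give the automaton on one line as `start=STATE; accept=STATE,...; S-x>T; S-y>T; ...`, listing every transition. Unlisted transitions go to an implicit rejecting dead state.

start=q0; accept=q4; q0-a>q1; q0-b>q0; q1-a>q2; q1-b>q0; q2-a>q2; q2-b>q3; q3-a>q4; q3-b>q0; q4-a>q4; q4-b>q4

Track how much of `aaba` has been matched so far: state q0 is no progress, q4 is the absorbing accept state reached once `aaba` has occurred. Intermediate states record partial matches; on a mismatch, fall back to the longest reusable overlap.
With 5 states:
        a   b  
>  q0   q1  q0 
   q1   q2  q0 
   q2   q2  q3 
   q3   q4  q0 
 * q4   q4  q4 
(> = start, * = accepting)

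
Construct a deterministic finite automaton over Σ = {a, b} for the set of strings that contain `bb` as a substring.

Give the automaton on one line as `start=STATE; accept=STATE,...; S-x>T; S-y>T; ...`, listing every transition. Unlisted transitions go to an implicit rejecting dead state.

start=s0; accept=s2; s0-a>s0; s0-b>s1; s1-a>s0; s1-b>s2; s2-a>s2; s2-b>s2

Track how much of `bb` has been matched so far: state s0 is no progress, s2 is the absorbing accept state reached once `bb` has occurred. Intermediate states record partial matches; on a mismatch, fall back to the longest reusable overlap.
With 3 states:
        a   b  
>  s0   s0  s1 
   s1   s0  s2 
 * s2   s2  s2 
(> = start, * = accepting)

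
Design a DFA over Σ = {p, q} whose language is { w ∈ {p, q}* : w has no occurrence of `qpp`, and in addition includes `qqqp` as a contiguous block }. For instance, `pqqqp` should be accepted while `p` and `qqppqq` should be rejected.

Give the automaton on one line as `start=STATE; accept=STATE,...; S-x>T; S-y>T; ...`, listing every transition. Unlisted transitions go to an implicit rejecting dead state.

Run two small machines in parallel and take their product. One (4 states) tracks partial matches of the forbidden pattern `qpp`; the other (5 states) tracks whether and how much of `qqqp` has been seen. Each combined state is a pair, one component from each; accept when both components accept. Equivalent product states are then merged.
With 8 states:
        p   q  
>  s0   s0  s1 
   s1   s2  s3 
   s2   s4  s1 
   s3   s2  s5 
   s4   s4  s4 
   s5   s6  s5 
 * s6   s4  s7 
 * s7   s6  s7 
(> = start, * = accepting)

start=s0; accept=s6,s7; s0-p>s0; s0-q>s1; s1-p>s2; s1-q>s3; s2-p>s4; s2-q>s1; s3-p>s2; s3-q>s5; s4-p>s4; s4-q>s4; s5-p>s6; s5-q>s5; s6-p>s4; s6-q>s7; s7-p>s6; s7-q>s7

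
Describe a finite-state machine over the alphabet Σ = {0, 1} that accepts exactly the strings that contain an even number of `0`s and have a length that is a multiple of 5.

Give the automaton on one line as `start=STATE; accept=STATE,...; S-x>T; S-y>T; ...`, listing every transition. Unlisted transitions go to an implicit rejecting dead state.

Build one automaton per condition and run them in lockstep. One (2 states) tracks the count of `0`s modulo 2; the other (5 states) tracks the input length modulo 5. Each combined state is a pair, one component from each; accept when both components accept.
With 10 states:
        0   1  
>* q0   q1  q2 
   q1   q3  q4 
   q2   q4  q3 
   q3   q5  q6 
   q4   q6  q5 
   q5   q7  q8 
   q6   q8  q7 
   q7   q9  q0 
   q8   q0  q9 
   q9   q2  q1 
(> = start, * = accepting)

start=q0; accept=q0; q0-0>q1; q0-1>q2; q1-0>q3; q1-1>q4; q2-0>q4; q2-1>q3; q3-0>q5; q3-1>q6; q4-0>q6; q4-1>q5; q5-0>q7; q5-1>q8; q6-0>q8; q6-1>q7; q7-0>q9; q7-1>q0; q8-0>q0; q8-1>q9; q9-0>q2; q9-1>q1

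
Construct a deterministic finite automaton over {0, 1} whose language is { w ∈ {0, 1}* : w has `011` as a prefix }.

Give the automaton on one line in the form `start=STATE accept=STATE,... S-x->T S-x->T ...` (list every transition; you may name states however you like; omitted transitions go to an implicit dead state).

Check the first 3 symbols one by one: q0 through q2 record how many have matched `011` so far; any wrong symbol goes to the dead state q4. After all 3 match we enter the accepting sink q3.
With 5 states:
        0   1  
>  q0   q1  q4 
   q1   q4  q2 
   q2   q4  q3 
 * q3   q3  q3 
   q4   q4  q4 
(> = start, * = accepting)

start=q0 accept=q3 q0-0->q1 q0-1->q4 q1-0->q4 q1-1->q2 q2-0->q4 q2-1->q3 q3-0->q3 q3-1->q3 q4-0->q4 q4-1->q4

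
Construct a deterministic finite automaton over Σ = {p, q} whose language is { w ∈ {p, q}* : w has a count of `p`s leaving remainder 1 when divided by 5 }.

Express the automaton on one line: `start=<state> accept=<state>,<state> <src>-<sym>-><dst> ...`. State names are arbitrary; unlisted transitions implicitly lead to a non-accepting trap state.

start=s0 accept=s1 s0-p->s1 s0-q->s0 s1-p->s2 s1-q->s1 s2-p->s3 s2-q->s2 s3-p->s4 s3-q->s3 s4-p->s0 s4-q->s4

The only thing that matters is how many `p`s have appeared, reduced mod 5. Use one state per residue: s0 for 0, …, s4 for 4. Reading `p` moves to the next residue; anything else stays put. s1 is accepting.
A 5-state machine:
        p   q  
>  s0   s1  s0 
 * s1   s2  s1 
   s2   s3  s2 
   s3   s4  s3 
   s4   s0  s4 
(> = start, * = accepting)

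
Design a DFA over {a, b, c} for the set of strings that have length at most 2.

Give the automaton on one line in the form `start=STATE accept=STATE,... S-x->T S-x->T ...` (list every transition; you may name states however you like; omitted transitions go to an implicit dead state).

We only need to distinguish lengths 0, 1, …, 2, and '>2'. Chain q0 → q1 → q2 → q3 on every symbol, with q3 looping. Accepting states: {q0, q1, q2}.
A 4-state machine:
        a   b   c  
>* q0   q1  q1  q1 
 * q1   q2  q2  q2 
 * q2   q3  q3  q3 
   q3   q3  q3  q3 
(> = start, * = accepting)

start=q0 accept=q0,q1,q2 q0-a->q1 q0-b->q1 q0-c->q1 q1-a->q2 q1-b->q2 q1-c->q2 q2-a->q3 q2-b->q3 q2-c->q3 q3-a->q3 q3-b->q3 q3-c->q3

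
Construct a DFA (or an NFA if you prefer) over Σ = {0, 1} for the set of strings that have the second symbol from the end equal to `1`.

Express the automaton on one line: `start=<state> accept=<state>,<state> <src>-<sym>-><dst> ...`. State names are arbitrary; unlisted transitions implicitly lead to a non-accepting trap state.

Because acceptance depends on a position counted from the end, the machine has to buffer the most recent 2 symbols. Make each state the string of the last up-to-2 symbols read; on input `x` shift the window left and append `x`. Accept when the buffered window has length 2 and begins with `1`.
        0   1  
>  q0   q1  q2 
   q1   q3  q4 
   q2   q5  q6 
   q3   q3  q4 
   q4   q5  q6 
 * q5   q3  q4 
 * q6   q5  q6 
(> = start, * = accepting)

start=q0 accept=q5,q6 q0-0->q1 q0-1->q2 q1-0->q3 q1-1->q4 q2-0->q5 q2-1->q6 q3-0->q3 q3-1->q4 q4-0->q5 q4-1->q6 q5-0->q3 q5-1->q4 q6-0->q5 q6-1->q6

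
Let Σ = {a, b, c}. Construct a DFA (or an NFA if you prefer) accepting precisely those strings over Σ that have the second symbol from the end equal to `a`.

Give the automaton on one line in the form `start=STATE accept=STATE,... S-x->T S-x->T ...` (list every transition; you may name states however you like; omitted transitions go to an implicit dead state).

start=q0 accept=q4,q5,q6 q0-a->q1 q0-b->q2 q0-c->q3 q1-a->q4 q1-b->q5 q1-c->q6 q2-a->q7 q2-b->q8 q2-c->q9 q3-a->q10 q3-b->q11 q3-c->q12 q4-a->q4 q4-b->q5 q4-c->q6 q5-a->q7 q5-b->q8 q5-c->q9 q6-a->q10 q6-b->q11 q6-c->q12 q7-a->q4 q7-b->q5 q7-c->q6 q8-a->q7 q8-b->q8 q8-c->q9 q9-a->q10 q9-b->q11 q9-c->q12 q10-a->q4 q10-b->q5 q10-c->q6 q11-a->q7 q11-b->q8 q11-c->q9 q12-a->q10 q12-b->q11 q12-c->q12

Because acceptance depends on a position counted from the end, the machine has to buffer the most recent 2 symbols. Make each state the string of the last up-to-2 symbols read; on input `x` shift the window left and append `x`. Accept when the buffered window has length 2 and begins with `a`.
          a    b    c  
>  q0     q1   q2   q3 
   q1     q4   q5   q6 
   q2     q7   q8   q9 
   q3    q10  q11  q12 
 * q4     q4   q5   q6 
 * q5     q7   q8   q9 
 * q6    q10  q11  q12 
   q7     q4   q5   q6 
   q8     q7   q8   q9 
   q9    q10  q11  q12 
   q10    q4   q5   q6 
   q11    q7   q8   q9 
   q12   q10  q11  q12 
(> = start, * = accepting)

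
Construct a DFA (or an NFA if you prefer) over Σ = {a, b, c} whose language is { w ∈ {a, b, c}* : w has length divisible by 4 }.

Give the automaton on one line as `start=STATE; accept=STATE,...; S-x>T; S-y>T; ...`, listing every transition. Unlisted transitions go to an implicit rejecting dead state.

start=q0; accept=q0; q0-a>q1; q0-b>q1; q0-c>q1; q1-a>q2; q1-b>q2; q1-c>q2; q2-a>q3; q2-b>q3; q2-c>q3; q3-a>q0; q3-b>q0; q3-c>q0

Count input length modulo 4: every symbol advances one step around the cycle q0 → q1 → q2 → q3 → q0. Accept at q0.
A 4-state machine:
        a   b   c  
>* q0   q1  q1  q1 
   q1   q2  q2  q2 
   q2   q3  q3  q3 
   q3   q0  q0  q0 
(> = start, * = accepting)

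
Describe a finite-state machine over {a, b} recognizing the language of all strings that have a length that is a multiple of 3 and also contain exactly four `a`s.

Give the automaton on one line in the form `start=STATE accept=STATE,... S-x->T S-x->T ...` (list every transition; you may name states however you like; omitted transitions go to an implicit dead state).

Run two small machines in parallel and take their product. The first has 3 states tracking the input length modulo 3; the second has 6 states tracking the count of `a`s, saturating at 5. A product state is a pair (one from each), accepting exactly when both do. Minimizing collapses redundant product states.
16 states suffice.
          a    b  
>  q0     q1   q2 
   q1     q3   q4 
   q2     q4   q5 
   q3     q6   q7 
   q4     q7   q8 
   q5     q8   q0 
   q6     q9  q10 
   q7    q10  q11 
   q8    q11   q1 
   q9    q12  q13 
   q10   q13  q14 
   q11   q14   q3 
   q12   q12  q12 
   q13   q12  q15 
   q14   q15   q6 
 * q15   q12   q9 
(> = start, * = accepting)

start=q0 accept=q15 q0-a->q1 q0-b->q2 q1-a->q3 q1-b->q4 q2-a->q4 q2-b->q5 q3-a->q6 q3-b->q7 q4-a->q7 q4-b->q8 q5-a->q8 q5-b->q0 q6-a->q9 q6-b->q10 q7-a->q10 q7-b->q11 q8-a->q11 q8-b->q1 q9-a->q12 q9-b->q13 q10-a->q13 q10-b->q14 q11-a->q14 q11-b->q3 q12-a->q12 q12-b->q12 q13-a->q12 q13-b->q15 q14-a->q15 q14-b->q6 q15-a->q12 q15-b->q9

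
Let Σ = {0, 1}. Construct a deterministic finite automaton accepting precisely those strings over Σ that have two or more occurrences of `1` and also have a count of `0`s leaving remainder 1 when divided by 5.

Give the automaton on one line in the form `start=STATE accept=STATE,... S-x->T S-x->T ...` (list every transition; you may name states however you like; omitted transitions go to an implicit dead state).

Run two small machines in parallel and take their product. The first has 4 states tracking the count of `1`s, saturating at 3; the second has 5 states tracking the count of `0`s modulo 5. A product state is a pair (one from each), accepting exactly when both do.
A 20-state machine:
          0    1  
>  q0     q1   q2 
   q1     q3   q4 
   q2     q4   q5 
   q3     q6   q7 
   q4     q7   q8 
   q5     q8   q9 
   q6    q10  q11 
   q7    q11  q12 
 * q8    q12  q13 
   q9    q13   q9 
   q10    q0  q14 
   q11   q14  q15 
   q12   q15  q16 
 * q13   q16  q13 
   q14    q2  q17 
   q15   q17  q18 
   q16   q18  q16 
   q17    q5  q19 
   q18   q19  q18 
   q19    q9  q19 
(> = start, * = accepting)

start=q0 accept=q8,q13 q0-0->q1 q0-1->q2 q1-0->q3 q1-1->q4 q2-0->q4 q2-1->q5 q3-0->q6 q3-1->q7 q4-0->q7 q4-1->q8 q5-0->q8 q5-1->q9 q6-0->q10 q6-1->q11 q7-0->q11 q7-1->q12 q8-0->q12 q8-1->q13 q9-0->q13 q9-1->q9 q10-0->q0 q10-1->q14 q11-0->q14 q11-1->q15 q12-0->q15 q12-1->q16 q13-0->q16 q13-1->q13 q14-0->q2 q14-1->q17 q15-0->q17 q15-1->q18 q16-0->q18 q16-1->q16 q17-0->q5 q17-1->q19 q18-0->q19 q18-1->q18 q19-0->q9 q19-1->q19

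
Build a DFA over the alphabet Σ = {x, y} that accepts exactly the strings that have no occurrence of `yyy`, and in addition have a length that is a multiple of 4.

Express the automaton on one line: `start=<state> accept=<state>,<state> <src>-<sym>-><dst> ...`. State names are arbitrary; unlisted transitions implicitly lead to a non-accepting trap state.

Handle the two conditions separately and then intersect. The first has 4 states tracking partial matches of the forbidden pattern `yyy`; the second has 4 states tracking the input length modulo 4. A product state is a pair (one from each), accepting exactly when both do.
          x    y  
>* s0     s1   s2 
   s1     s3   s4 
   s2     s3   s5 
   s3     s6   s7 
   s4     s6   s8 
   s5     s6   s9 
   s6     s0  s10 
   s7     s0  s11 
   s8     s0  s12 
   s9    s12  s12 
 * s10    s1  s13 
 * s11    s1  s14 
   s12   s14  s14 
   s13    s3  s15 
   s14   s15  s15 
   s15    s9   s9 
(> = start, * = accepting)

start=s0 accept=s0,s10,s11 s0-x->s1 s0-y->s2 s1-x->s3 s1-y->s4 s2-x->s3 s2-y->s5 s3-x->s6 s3-y->s7 s4-x->s6 s4-y->s8 s5-x->s6 s5-y->s9 s6-x->s0 s6-y->s10 s7-x->s0 s7-y->s11 s8-x->s0 s8-y->s12 s9-x->s12 s9-y->s12 s10-x->s1 s10-y->s13 s11-x->s1 s11-y->s14 s12-x->s14 s12-y->s14 s13-x->s3 s13-y->s15 s14-x->s15 s14-y->s15 s15-x->s9 s15-y->s9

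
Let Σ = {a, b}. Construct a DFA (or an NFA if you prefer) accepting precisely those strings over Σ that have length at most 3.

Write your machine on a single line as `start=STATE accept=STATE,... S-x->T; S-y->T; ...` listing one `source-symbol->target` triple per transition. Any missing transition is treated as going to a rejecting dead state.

start=s0; accept=s0,s1,s2,s3; s0-a->s1; s0-b->s1; s1-a->s2; s1-b->s2; s2-a->s3; s2-b->s3; s3-a->s4; s3-b->s4; s4-a->s4; s4-b->s4

Count input length up to 4: every symbol moves from s0 toward s4, which means 'more than 3' and absorbs. Accept from {s0, s1, s2, s3}.
A 5-state machine:
        a   b  
>* s0   s1  s1 
 * s1   s2  s2 
 * s2   s3  s3 
 * s3   s4  s4 
   s4   s4  s4 
(> = start, * = accepting)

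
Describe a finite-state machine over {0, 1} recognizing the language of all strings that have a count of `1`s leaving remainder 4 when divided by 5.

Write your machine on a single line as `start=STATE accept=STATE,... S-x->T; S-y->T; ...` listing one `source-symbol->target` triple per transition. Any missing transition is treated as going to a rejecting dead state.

start=A; accept=E; A-0->A; A-1->B; B-0->B; B-1->C; C-0->C; C-1->D; D-0->D; D-1->E; E-0->E; E-1->A

The only thing that matters is how many `1`s have appeared, reduced mod 5. Use one state per residue: A for 0, …, E for 4. Reading `1` moves to the next residue; anything else stays put. E is accepting.
       0  1 
>  A   A  B 
   B   B  C 
   C   C  D 
   D   D  E 
 * E   E  A 
(> = start, * = accepting)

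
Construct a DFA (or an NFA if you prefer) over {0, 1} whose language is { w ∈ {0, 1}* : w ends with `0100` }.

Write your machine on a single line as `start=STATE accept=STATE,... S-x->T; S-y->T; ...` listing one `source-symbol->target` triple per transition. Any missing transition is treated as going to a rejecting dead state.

Remember how much of `0100` the current input suffix matches. State q0 means no match yet; q1 means the last symbol is `0`; q2 means the last 2 symbols are `01`; q3 means the last 3 symbols are `010`; q4 means the last 4 symbols are `0100`. Only q4 accepts. On a mismatch, fall back to the longest proper suffix that is still a prefix of `0100`.
        0   1  
>  q0   q1  q0 
   q1   q1  q2 
   q2   q3  q0 
   q3   q4  q2 
 * q4   q1  q2 
(> = start, * = accepting)

start=q0; accept=q4; q0-0->q1; q0-1->q0; q1-0->q1; q1-1->q2; q2-0->q3; q2-1->q0; q3-0->q4; q3-1->q2; q4-0->q1; q4-1->q2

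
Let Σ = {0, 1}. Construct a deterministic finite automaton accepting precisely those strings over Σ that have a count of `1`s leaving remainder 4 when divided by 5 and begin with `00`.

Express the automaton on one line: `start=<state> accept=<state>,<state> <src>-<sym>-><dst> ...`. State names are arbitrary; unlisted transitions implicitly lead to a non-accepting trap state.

Build one automaton per condition and run them in lockstep. One (5 states) tracks the count of `1`s modulo 5; the other (4 states) tracks whether the input so far still matches the prefix `00`. Each combined state is a pair, one component from each; accept when both components accept.
12 states suffice.
          0    1  
>  s0     s1   s2 
   s1     s3   s2 
   s2     s2   s4 
   s3     s3   s5 
   s4     s4   s6 
   s5     s5   s7 
   s6     s6   s8 
   s7     s7   s9 
   s8     s8  s10 
   s9     s9  s11 
   s10   s10   s2 
 * s11   s11   s3 
(> = start, * = accepting)

start=s0 accept=s11 s0-0->s1 s0-1->s2 s1-0->s3 s1-1->s2 s2-0->s2 s2-1->s4 s3-0->s3 s3-1->s5 s4-0->s4 s4-1->s6 s5-0->s5 s5-1->s7 s6-0->s6 s6-1->s8 s7-0->s7 s7-1->s9 s8-0->s8 s8-1->s10 s9-0->s9 s9-1->s11 s10-0->s10 s10-1->s2 s11-0->s11 s11-1->s3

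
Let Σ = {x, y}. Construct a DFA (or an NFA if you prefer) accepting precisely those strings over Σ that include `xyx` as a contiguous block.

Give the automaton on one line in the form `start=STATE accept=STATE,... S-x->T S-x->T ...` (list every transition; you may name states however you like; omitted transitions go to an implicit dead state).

start=S0 accept=S3 S0-x->S1 S0-y->S0 S1-x->S1 S1-y->S2 S2-x->S3 S2-y->S0 S3-x->S3 S3-y->S3

States S0..S2 record the length of the longest prefix of `xyx` that matches the current input suffix. Reaching S3 means `xyx` has been seen, and we stay there forever. Accept from S3.
A 4-state machine:
        x   y  
>  S0   S1  S0 
   S1   S1  S2 
   S2   S3  S0 
 * S3   S3  S3 
(> = start, * = accepting)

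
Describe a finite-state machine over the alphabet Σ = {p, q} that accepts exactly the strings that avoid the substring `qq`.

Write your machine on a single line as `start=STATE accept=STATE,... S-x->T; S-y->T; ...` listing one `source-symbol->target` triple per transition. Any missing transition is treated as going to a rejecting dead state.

start=S0; accept=S0,S1; S0-p->S0; S0-q->S1; S1-p->S0; S1-q->S2; S2-p->S2; S2-q->S2

Track partial matches of the forbidden pattern `qq`. State S2 is a dead state reached once `qq` has occurred; every other state accepts. S0 means no part of `qq` is currently matched.
3 states suffice.
        p   q  
>* S0   S0  S1 
 * S1   S0  S2 
   S2   S2  S2 
(> = start, * = accepting)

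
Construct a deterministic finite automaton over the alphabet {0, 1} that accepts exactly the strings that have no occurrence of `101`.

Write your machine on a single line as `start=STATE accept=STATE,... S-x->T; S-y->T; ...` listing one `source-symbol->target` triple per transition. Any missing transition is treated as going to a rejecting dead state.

start=q0; accept=q0,q1,q2; q0-0->q0; q0-1->q1; q1-0->q2; q1-1->q1; q2-0->q0; q2-1->q3; q3-0->q3; q3-1->q3

This is the complement of 'contains `101`'. Use the same substring-matching states — q0 through q3 holding how much of `101` has just been matched — but flip the accepting set: everything except the trap q3 accepts.
4 states suffice.
        0   1  
>* q0   q0  q1 
 * q1   q2  q1 
 * q2   q0  q3 
   q3   q3  q3 
(> = start, * = accepting)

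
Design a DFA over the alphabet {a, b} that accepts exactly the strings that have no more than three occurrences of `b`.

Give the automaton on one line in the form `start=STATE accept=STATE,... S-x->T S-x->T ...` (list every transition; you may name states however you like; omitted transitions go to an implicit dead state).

start=q0 accept=q0,q1,q2,q3 q0-a->q0 q0-b->q1 q1-a->q1 q1-b->q2 q2-a->q2 q2-b->q3 q3-a->q3 q3-b->q4 q4-a->q4 q4-b->q4

Count `b`s, saturating at 4: states q0 through q3 mean 0 through 3 `b`s seen; q4 means more than 3. Each `b` increments (capped at q4); other symbols loop. Accept from {q0, q1, q2, q3}.
A 5-state machine:
        a   b  
>* q0   q0  q1 
 * q1   q1  q2 
 * q2   q2  q3 
 * q3   q3  q4 
   q4   q4  q4 
(> = start, * = accepting)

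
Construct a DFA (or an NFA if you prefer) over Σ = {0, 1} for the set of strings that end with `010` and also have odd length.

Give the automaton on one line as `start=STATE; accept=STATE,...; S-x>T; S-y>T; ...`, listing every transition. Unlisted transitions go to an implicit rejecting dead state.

Build one automaton per condition and run them in lockstep. The first has 4 states tracking how much of the suffix `010` has currently been matched; the second has 2 states tracking the input length modulo 2. A product state is a pair (one from each), accepting exactly when both do.
8 states suffice.
       0  1 
>  A   B  C 
   B   D  E 
   C   D  A 
   D   B  F 
   E   G  C 
   F   H  A 
 * G   D  E 
   H   B  F 
(> = start, * = accepting)

start=A; accept=G; A-0>B; A-1>C; B-0>D; B-1>E; C-0>D; C-1>A; D-0>B; D-1>F; E-0>G; E-1>C; F-0>H; F-1>A; G-0>D; G-1>E; H-0>B; H-1>F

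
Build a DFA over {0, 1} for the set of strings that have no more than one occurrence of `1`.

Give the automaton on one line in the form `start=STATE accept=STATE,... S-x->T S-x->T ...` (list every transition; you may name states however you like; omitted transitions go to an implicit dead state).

Only the number of `1`s matters, and only up to 2. Make a chain S0 → S1 → S2 advanced by each `1` (with S2 absorbing); every other symbol self-loops. The accepting set is {S0, S1}.
A 3-state machine:
        0   1  
>* S0   S0  S1 
 * S1   S1  S2 
   S2   S2  S2 
(> = start, * = accepting)

start=S0 accept=S0,S1 S0-0->S0 S0-1->S1 S1-0->S1 S1-1->S2 S2-0->S2 S2-1->S2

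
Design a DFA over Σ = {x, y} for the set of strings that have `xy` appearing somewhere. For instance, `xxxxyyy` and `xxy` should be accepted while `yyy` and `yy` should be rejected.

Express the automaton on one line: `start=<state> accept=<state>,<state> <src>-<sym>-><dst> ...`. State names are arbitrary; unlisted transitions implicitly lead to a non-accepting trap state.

start=s0 accept=s2 s0-x->s1 s0-y->s0 s1-x->s1 s1-y->s2 s2-x->s2 s2-y->s2

States s0..s1 record the length of the longest prefix of `xy` that matches the current input suffix. Reaching s2 means `xy` has been seen, and we stay there forever. Accept from s2.
A 3-state machine:
        x   y  
>  s0   s1  s0 
   s1   s1  s2 
 * s2   s2  s2 
(> = start, * = accepting)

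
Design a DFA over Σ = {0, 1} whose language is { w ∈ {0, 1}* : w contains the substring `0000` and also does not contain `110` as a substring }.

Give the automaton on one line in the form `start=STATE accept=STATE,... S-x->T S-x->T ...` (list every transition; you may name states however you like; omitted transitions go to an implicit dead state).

start=S0 accept=S7,S10,S12 S0-0->S1 S0-1->S2 S1-0->S3 S1-1->S2 S2-0->S1 S2-1->S4 S3-0->S5 S3-1->S2 S4-0->S6 S4-1->S4 S5-0->S7 S5-1->S2 S6-0->S8 S6-1->S9 S7-0->S7 S7-1->S10 S8-0->S11 S8-1->S9 S9-0->S6 S9-1->S9 S10-0->S7 S10-1->S12 S11-0->S13 S11-1->S9 S12-0->S13 S12-1->S12 S13-0->S13 S13-1->S13

Run two small machines in parallel and take their product. The first has 5 states tracking whether and how much of `0000` has been seen; the second has 4 states tracking partial matches of the forbidden pattern `110`. A product state is a pair (one from each), accepting exactly when both do.
14 states suffice.
          0    1  
>  S0     S1   S2 
   S1     S3   S2 
   S2     S1   S4 
   S3     S5   S2 
   S4     S6   S4 
   S5     S7   S2 
   S6     S8   S9 
 * S7     S7  S10 
   S8    S11   S9 
   S9     S6   S9 
 * S10    S7  S12 
   S11   S13   S9 
 * S12   S13  S12 
   S13   S13  S13 
(> = start, * = accepting)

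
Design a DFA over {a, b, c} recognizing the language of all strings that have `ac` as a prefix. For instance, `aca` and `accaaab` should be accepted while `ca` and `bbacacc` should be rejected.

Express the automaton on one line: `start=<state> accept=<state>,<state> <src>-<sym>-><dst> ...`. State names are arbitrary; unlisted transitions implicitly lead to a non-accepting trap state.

Check the first 2 symbols one by one: q0 through q1 record how many have matched `ac` so far; any wrong symbol goes to the dead state q3. After all 2 match we enter the accepting sink q2.
With 4 states:
        a   b   c  
>  q0   q1  q3  q3 
   q1   q3  q3  q2 
 * q2   q2  q2  q2 
   q3   q3  q3  q3 
(> = start, * = accepting)

start=q0 accept=q2 q0-a->q1 q0-b->q3 q0-c->q3 q1-a->q3 q1-b->q3 q1-c->q2 q2-a->q2 q2-b->q2 q2-c->q2 q3-a->q3 q3-b->q3 q3-c->q3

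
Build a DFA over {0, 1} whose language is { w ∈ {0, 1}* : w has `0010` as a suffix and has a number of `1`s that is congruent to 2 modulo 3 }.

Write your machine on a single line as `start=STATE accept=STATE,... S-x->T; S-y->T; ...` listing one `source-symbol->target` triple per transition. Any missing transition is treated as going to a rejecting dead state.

start=q0; accept=q12; q0-0->q1; q0-1->q2; q1-0->q3; q1-1->q2; q2-0->q4; q2-1->q5; q3-0->q3; q3-1->q6; q4-0->q7; q4-1->q5; q5-0->q8; q5-1->q0; q6-0->q9; q6-1->q5; q7-0->q7; q7-1->q10; q8-0->q11; q8-1->q0; q9-0->q7; q9-1->q5; q10-0->q12; q10-1->q0; q11-0->q11; q11-1->q13; q12-0->q11; q12-1->q0; q13-0->q14; q13-1->q2; q14-0->q3; q14-1->q2

Run two small machines in parallel and take their product. The first has 5 states tracking how much of the suffix `0010` has currently been matched; the second has 3 states tracking the count of `1`s modulo 3. A product state is a pair (one from each), accepting exactly when both do.
A 15-state machine:
          0    1  
>  q0     q1   q2 
   q1     q3   q2 
   q2     q4   q5 
   q3     q3   q6 
   q4     q7   q5 
   q5     q8   q0 
   q6     q9   q5 
   q7     q7  q10 
   q8    q11   q0 
   q9     q7   q5 
   q10   q12   q0 
   q11   q11  q13 
 * q12   q11   q0 
   q13   q14   q2 
   q14    q3   q2 
(> = start, * = accepting)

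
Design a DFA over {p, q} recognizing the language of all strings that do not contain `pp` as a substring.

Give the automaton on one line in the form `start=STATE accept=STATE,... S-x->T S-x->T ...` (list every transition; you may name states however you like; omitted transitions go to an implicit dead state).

start=S0 accept=S0,S1 S0-p->S1 S0-q->S0 S1-p->S2 S1-q->S0 S2-p->S2 S2-q->S2

This is the complement of 'contains `pp`'. Use the same substring-matching states — S0 through S2 holding how much of `pp` has just been matched — but flip the accepting set: everything except the trap S2 accepts.
With 3 states:
        p   q  
>* S0   S1  S0 
 * S1   S2  S0 
   S2   S2  S2 
(> = start, * = accepting)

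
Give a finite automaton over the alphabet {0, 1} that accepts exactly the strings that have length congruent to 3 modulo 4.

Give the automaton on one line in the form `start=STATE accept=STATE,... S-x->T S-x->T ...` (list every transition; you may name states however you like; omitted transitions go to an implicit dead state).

Only the length mod 4 matters, so use a 4-cycle: from any state, every input symbol moves to the next state, wrapping s3 back to s0. Mark s3 accepting.
4 states suffice.
        0   1  
>  s0   s1  s1 
   s1   s2  s2 
   s2   s3  s3 
 * s3   s0  s0 
(> = start, * = accepting)

start=s0 accept=s3 s0-0->s1 s0-1->s1 s1-0->s2 s1-1->s2 s2-0->s3 s2-1->s3 s3-0->s0 s3-1->s0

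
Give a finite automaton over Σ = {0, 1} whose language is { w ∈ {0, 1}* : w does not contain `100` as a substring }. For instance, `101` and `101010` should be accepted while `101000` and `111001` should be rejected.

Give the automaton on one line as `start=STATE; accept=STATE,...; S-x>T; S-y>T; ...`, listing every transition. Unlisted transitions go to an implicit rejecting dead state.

start=S0; accept=S0,S1,S2; S0-0>S0; S0-1>S1; S1-0>S2; S1-1>S1; S2-0>S3; S2-1>S1; S3-0>S3; S3-1>S3

Track partial matches of the forbidden pattern `100`. State S3 is a dead state reached once `100` has occurred; every other state accepts. S0 means no part of `100` is currently matched.
        0   1  
>* S0   S0  S1 
 * S1   S2  S1 
 * S2   S3  S1 
   S3   S3  S3 
(> = start, * = accepting)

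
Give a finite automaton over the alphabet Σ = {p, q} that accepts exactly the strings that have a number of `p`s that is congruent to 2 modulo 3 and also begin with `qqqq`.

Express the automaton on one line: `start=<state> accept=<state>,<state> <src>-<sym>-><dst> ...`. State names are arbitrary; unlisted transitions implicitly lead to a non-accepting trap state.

start=S0 accept=S7 S0-p->S1 S0-q->S2 S1-p->S1 S1-q->S1 S2-p->S1 S2-q->S3 S3-p->S1 S3-q->S4 S4-p->S1 S4-q->S5 S5-p->S6 S5-q->S5 S6-p->S7 S6-q->S6 S7-p->S5 S7-q->S7

Build one automaton per condition and run them in lockstep. One (3 states) tracks the count of `p`s modulo 3; the other (6 states) tracks whether the input so far still matches the prefix `qqqq`. Each combined state is a pair, one component from each; accept when both components accept. Equivalent product states are then merged.
        p   q  
>  S0   S1  S2 
   S1   S1  S1 
   S2   S1  S3 
   S3   S1  S4 
   S4   S1  S5 
   S5   S6  S5 
   S6   S7  S6 
 * S7   S5  S7 
(> = start, * = accepting)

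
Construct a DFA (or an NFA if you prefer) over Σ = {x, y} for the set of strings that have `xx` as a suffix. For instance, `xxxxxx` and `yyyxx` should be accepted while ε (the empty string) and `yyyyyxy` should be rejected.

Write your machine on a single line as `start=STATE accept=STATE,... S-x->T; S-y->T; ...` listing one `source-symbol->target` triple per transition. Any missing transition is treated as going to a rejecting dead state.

Let each state record the length of the longest suffix of the input read so far that is also a prefix of `xx`. s1 means the last symbol is `x`; s2 means the last 2 symbols are `xx`. Accept only at s2, where the string currently ends in `xx`.
        x   y  
>  s0   s1  s0 
   s1   s2  s0 
 * s2   s2  s0 
(> = start, * = accepting)

start=s0; accept=s2; s0-x->s1; s0-y->s0; s1-x->s2; s1-y->s0; s2-x->s2; s2-y->s0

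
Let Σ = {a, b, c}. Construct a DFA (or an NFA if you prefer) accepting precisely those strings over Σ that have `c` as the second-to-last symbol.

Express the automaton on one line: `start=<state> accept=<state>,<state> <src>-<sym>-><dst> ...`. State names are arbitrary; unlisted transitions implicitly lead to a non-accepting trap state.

Because acceptance depends on a position counted from the end, the machine has to buffer the most recent 2 symbols. Make each state the string of the last up-to-2 symbols read; on input `x` shift the window left and append `x`. Accept when the buffered window has length 2 and begins with `c`.
          a    b    c  
>  s0     s1   s2   s3 
   s1     s4   s5   s6 
   s2     s7   s8   s9 
   s3    s10  s11  s12 
   s4     s4   s5   s6 
   s5     s7   s8   s9 
   s6    s10  s11  s12 
   s7     s4   s5   s6 
   s8     s7   s8   s9 
   s9    s10  s11  s12 
 * s10    s4   s5   s6 
 * s11    s7   s8   s9 
 * s12   s10  s11  s12 
(> = start, * = accepting)

start=s0 accept=s10,s11,s12 s0-a->s1 s0-b->s2 s0-c->s3 s1-a->s4 s1-b->s5 s1-c->s6 s2-a->s7 s2-b->s8 s2-c->s9 s3-a->s10 s3-b->s11 s3-c->s12 s4-a->s4 s4-b->s5 s4-c->s6 s5-a->s7 s5-b->s8 s5-c->s9 s6-a->s10 s6-b->s11 s6-c->s12 s7-a->s4 s7-b->s5 s7-c->s6 s8-a->s7 s8-b->s8 s8-c->s9 s9-a->s10 s9-b->s11 s9-c->s12 s10-a->s4 s10-b->s5 s10-c->s6 s11-a->s7 s11-b->s8 s11-c->s9 s12-a->s10 s12-b->s11 s12-c->s12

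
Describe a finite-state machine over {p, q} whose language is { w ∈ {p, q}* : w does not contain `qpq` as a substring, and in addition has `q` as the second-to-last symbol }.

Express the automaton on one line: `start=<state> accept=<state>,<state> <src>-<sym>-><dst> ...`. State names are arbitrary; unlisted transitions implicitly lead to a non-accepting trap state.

Handle the two conditions separately and then intersect. The first has 4 states tracking partial matches of the forbidden pattern `qpq`; the second has 7 states tracking the last 2 symbols read. A product state is a pair (one from each), accepting exactly when both do.
An 11-state machine:
          p    q  
>  S0     S1   S2 
   S1     S3   S4 
   S2     S5   S6 
   S3     S3   S4 
   S4     S5   S6 
 * S5     S3   S7 
 * S6     S5   S6 
   S7     S8   S9 
   S8    S10   S7 
   S9     S8   S9 
   S10   S10   S7 
(> = start, * = accepting)

start=S0 accept=S5,S6 S0-p->S1 S0-q->S2 S1-p->S3 S1-q->S4 S2-p->S5 S2-q->S6 S3-p->S3 S3-q->S4 S4-p->S5 S4-q->S6 S5-p->S3 S5-q->S7 S6-p->S5 S6-q->S6 S7-p->S8 S7-q->S9 S8-p->S10 S8-q->S7 S9-p->S8 S9-q->S9 S10-p->S10 S10-q->S7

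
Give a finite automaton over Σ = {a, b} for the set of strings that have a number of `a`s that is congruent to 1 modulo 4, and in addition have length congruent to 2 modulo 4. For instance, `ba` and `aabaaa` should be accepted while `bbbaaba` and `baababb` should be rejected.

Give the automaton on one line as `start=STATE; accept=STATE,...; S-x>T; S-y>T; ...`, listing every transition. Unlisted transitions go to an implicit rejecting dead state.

start=q0; accept=q4; q0-a>q1; q0-b>q2; q1-a>q3; q1-b>q4; q2-a>q4; q2-b>q5; q3-a>q6; q3-b>q7; q4-a>q7; q4-b>q8; q5-a>q8; q5-b>q9; q6-a>q0; q6-b>q10; q7-a>q10; q7-b>q11; q8-a>q11; q8-b>q12; q9-a>q12; q9-b>q0; q10-a>q2; q10-b>q13; q11-a>q13; q11-b>q14; q12-a>q14; q12-b>q1; q13-a>q5; q13-b>q15; q14-a>q15; q14-b>q3; q15-a>q9; q15-b>q6

Build one automaton per condition and run them in lockstep. The first has 4 states tracking the count of `a`s modulo 4; the second has 4 states tracking the input length modulo 4. A product state is a pair (one from each), accepting exactly when both do.
A 16-state machine:
          a    b  
>  q0     q1   q2 
   q1     q3   q4 
   q2     q4   q5 
   q3     q6   q7 
 * q4     q7   q8 
   q5     q8   q9 
   q6     q0  q10 
   q7    q10  q11 
   q8    q11  q12 
   q9    q12   q0 
   q10    q2  q13 
   q11   q13  q14 
   q12   q14   q1 
   q13    q5  q15 
   q14   q15   q3 
   q15    q9   q6 
(> = start, * = accepting)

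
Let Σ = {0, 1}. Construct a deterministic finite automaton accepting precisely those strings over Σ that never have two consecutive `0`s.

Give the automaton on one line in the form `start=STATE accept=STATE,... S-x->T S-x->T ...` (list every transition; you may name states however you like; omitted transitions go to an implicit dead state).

start=s0 accept=s0,s1 s0-0->s1 s0-1->s0 s1-0->s2 s1-1->s0 s2-0->s2 s2-1->s2

Track partial matches of the forbidden pattern `00`. State s2 is a dead state reached once `00` has occurred; every other state accepts. s0 means no part of `00` is currently matched.
        0   1  
>* s0   s1  s0 
 * s1   s2  s0 
   s2   s2  s2 
(> = start, * = accepting)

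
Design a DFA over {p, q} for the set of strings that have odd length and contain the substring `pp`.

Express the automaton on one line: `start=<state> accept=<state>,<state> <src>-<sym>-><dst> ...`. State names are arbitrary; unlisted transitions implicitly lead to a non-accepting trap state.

Build one automaton per condition and run them in lockstep. The first has 2 states tracking the input length modulo 2; the second has 3 states tracking whether and how much of `pp` has been seen. A product state is a pair (one from each), accepting exactly when both do.
A 6-state machine:
       p  q 
>  A   B  C 
   B   D  A 
   C   E  A 
   D   F  F 
   E   F  C 
 * F   D  D 
(> = start, * = accepting)

start=A accept=F A-p->B A-q->C B-p->D B-q->A C-p->E C-q->A D-p->F D-q->F E-p->F E-q->C F-p->D F-q->D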